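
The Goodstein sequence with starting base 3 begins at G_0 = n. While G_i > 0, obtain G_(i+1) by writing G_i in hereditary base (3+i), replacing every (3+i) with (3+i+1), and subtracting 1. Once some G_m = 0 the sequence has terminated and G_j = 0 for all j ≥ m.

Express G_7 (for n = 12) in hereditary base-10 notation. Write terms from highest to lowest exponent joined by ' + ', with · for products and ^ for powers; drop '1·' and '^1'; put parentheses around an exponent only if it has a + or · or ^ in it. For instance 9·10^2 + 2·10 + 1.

i=0: 12 = 3^2 + 3 (b=3); 3→4: 4^2 + 4 = 20; 20−1 = 19
i=1: 19 = 4^2 + 3 (b=4); 4→5: 5^2 + 3 = 28; 28−1 = 27
i=2: 27 = 5^2 + 2 (b=5); 5→6: 6^2 + 2 = 38; 38−1 = 37
i=3: 37 = 6^2 + 1 (b=6); 6→7: 7^2 + 1 = 50; 50−1 = 49
i=4: 49 = 7^2 (b=7); 7→8: 8^2 = 64; 64−1 = 63
i=5: 63 = 7·8 + 7 (b=8); 8→9: 7·9 + 7 = 70; 70−1 = 69
i=6: 69 = 7·9 + 6 (b=9); 9→10: 7·10 + 6 = 76; 76−1 = 75

7·10 + 5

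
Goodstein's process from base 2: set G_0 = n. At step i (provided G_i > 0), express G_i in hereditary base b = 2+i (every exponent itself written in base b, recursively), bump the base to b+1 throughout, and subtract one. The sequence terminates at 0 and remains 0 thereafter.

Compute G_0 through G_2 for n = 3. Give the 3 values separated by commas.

i=0: 3 = 2 + 1 (b=2); 2→3: 3 + 1 = 4; 4−1 = 3
i=1: 3 = 3 (b=3); 3→4: 4 = 4; 4−1 = 3

3, 3, 3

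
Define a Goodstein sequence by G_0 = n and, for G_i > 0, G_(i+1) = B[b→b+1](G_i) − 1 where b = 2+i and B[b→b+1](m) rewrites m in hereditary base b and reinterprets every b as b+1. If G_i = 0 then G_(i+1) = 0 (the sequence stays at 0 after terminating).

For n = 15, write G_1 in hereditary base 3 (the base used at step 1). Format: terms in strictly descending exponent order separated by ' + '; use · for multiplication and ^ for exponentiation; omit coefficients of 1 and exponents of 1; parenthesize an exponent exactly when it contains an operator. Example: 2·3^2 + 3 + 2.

(0) 15|_2 = 2^(2 + 1) + 2^2 + 2 + 1 ↦ 3^(3 + 1) + 3^3 + 3 + 1|_3 = 112 ⇒ 111
(1) 111|_3 = 3^(3 + 1) + 3^3 + 3 ↦ 4^(4 + 1) + 4^4 + 4|_4 = 1284 ⇒ 1283

3^(3 + 1) + 3^3 + 3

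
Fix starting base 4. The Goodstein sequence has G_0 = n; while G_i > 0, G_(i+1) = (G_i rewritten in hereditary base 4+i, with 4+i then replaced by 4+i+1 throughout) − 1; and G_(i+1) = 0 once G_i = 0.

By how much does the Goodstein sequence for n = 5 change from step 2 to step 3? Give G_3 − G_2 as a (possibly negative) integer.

-1

G_0 = 5. HB_4(5) = 4 + 1. Bump = 6. G_1 = 5.
G_1 = 5. HB_5(5) = 5. Bump = 6. G_2 = 5.
G_2 = 5. HB_6(5) = 5. Bump = 5. G_3 = 4.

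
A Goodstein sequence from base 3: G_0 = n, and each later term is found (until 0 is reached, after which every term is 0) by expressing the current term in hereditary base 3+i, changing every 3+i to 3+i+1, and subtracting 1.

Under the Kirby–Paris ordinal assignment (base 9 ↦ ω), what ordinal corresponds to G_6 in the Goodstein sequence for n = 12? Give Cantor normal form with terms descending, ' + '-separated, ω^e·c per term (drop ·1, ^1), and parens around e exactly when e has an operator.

ω·7 + 6

step 0: 12 = 3^2 + 3; sub 4 for 3: 4^2 + 4; = 20; G_1 = 20−1 = 19
step 1: 19 = 4^2 + 3; sub 5 for 4: 5^2 + 3; = 28; G_2 = 28−1 = 27
step 2: 27 = 5^2 + 2; sub 6 for 5: 6^2 + 2; = 38; G_3 = 38−1 = 37
step 3: 37 = 6^2 + 1; sub 7 for 6: 7^2 + 1; = 50; G_4 = 50−1 = 49
step 4: 49 = 7^2; sub 8 for 7: 8^2; = 64; G_5 = 64−1 = 63
step 5: 63 = 7·8 + 7; sub 9 for 8: 7·9 + 7; = 70; G_6 = 70−1 = 69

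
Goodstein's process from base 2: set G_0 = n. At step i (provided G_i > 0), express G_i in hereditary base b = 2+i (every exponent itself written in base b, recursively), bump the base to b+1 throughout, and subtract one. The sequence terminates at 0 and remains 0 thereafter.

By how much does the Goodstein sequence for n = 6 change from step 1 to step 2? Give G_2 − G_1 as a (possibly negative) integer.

G_0 = 6. HB_2(6) = 2^2 + 2. Bump = 30. G_1 = 29.
G_1 = 29. HB_3(29) = 3^3 + 2. Bump = 258. G_2 = 257.

228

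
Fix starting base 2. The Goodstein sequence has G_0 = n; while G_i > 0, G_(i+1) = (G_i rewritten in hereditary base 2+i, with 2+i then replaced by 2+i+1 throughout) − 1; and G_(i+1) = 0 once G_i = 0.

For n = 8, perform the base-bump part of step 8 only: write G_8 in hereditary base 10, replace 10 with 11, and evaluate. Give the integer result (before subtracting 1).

570623341476

i=0: 8 = 2^(2 + 1) (b=2); 2→3: 3^(3 + 1) = 81; 81−1 = 80
i=1: 80 = 2·3^3 + 2·3^2 + 2·3 + 2 (b=3); 3→4: 2·4^4 + 2·4^2 + 2·4 + 2 = 554; 554−1 = 553
i=2: 553 = 2·4^4 + 2·4^2 + 2·4 + 1 (b=4); 4→5: 2·5^5 + 2·5^2 + 2·5 + 1 = 6311; 6311−1 = 6310
i=3: 6310 = 2·5^5 + 2·5^2 + 2·5 (b=5); 5→6: 2·6^6 + 2·6^2 + 2·6 = 93396; 93396−1 = 93395
i=4: 93395 = 2·6^6 + 2·6^2 + 6 + 5 (b=6); 6→7: 2·7^7 + 2·7^2 + 7 + 5 = 1647196; 1647196−1 = 1647195
i=5: 1647195 = 2·7^7 + 2·7^2 + 7 + 4 (b=7); 7→8: 2·8^8 + 2·8^2 + 8 + 4 = 33554572; 33554572−1 = 33554571
i=6: 33554571 = 2·8^8 + 2·8^2 + 8 + 3 (b=8); 8→9: 2·9^9 + 2·9^2 + 9 + 3 = 774841152; 774841152−1 = 774841151
i=7: 774841151 = 2·9^9 + 2·9^2 + 9 + 2 (b=9); 9→10: 2·10^10 + 2·10^2 + 10 + 2 = 20000000212; 20000000212−1 = 20000000211
i=8: 20000000211 = 2·10^10 + 2·10^2 + 10 + 1 (b=10); 10→11: 2·11^11 + 2·11^2 + 11 + 1 = 570623341476; 570623341476−1 = 570623341475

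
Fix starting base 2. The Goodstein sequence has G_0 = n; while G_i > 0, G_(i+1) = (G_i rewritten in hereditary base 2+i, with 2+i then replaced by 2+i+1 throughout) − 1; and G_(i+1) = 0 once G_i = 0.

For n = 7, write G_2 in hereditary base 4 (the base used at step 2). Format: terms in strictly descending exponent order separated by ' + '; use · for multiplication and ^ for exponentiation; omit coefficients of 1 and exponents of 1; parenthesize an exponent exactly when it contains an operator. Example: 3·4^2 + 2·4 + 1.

G_0 = 7. HB_2(7) = 2^2 + 2 + 1. Bump = 31. G_1 = 30.
G_1 = 30. HB_3(30) = 3^3 + 3. Bump = 260. G_2 = 259.
G_2 = 259. HB_4(259) = 4^4 + 3. Bump = 3128. G_3 = 3127.

4^4 + 3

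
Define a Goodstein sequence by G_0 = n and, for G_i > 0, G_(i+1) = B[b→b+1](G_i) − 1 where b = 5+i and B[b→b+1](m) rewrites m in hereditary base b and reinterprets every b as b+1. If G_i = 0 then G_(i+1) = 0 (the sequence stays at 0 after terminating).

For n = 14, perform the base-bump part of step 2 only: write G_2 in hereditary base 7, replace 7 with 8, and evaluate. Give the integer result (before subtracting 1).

18

i=0: 14 = 2·5 + 4 (b=5); 5→6: 2·6 + 4 = 16; 16−1 = 15
i=1: 15 = 2·6 + 3 (b=6); 6→7: 2·7 + 3 = 17; 17−1 = 16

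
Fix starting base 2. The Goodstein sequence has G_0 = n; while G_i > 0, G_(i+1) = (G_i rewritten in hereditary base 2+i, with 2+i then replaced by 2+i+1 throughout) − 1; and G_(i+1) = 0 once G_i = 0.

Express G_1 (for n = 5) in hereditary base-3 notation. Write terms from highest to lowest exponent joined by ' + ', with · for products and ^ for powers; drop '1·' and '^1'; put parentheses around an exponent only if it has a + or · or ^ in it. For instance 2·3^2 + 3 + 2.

5 —HB2→ 2^2 + 1 —bump→ 3^3 + 1 = 28 —(−1)→ 27
27 —HB3→ 3^3 —bump→ 4^4 = 256 —(−1)→ 255

3^3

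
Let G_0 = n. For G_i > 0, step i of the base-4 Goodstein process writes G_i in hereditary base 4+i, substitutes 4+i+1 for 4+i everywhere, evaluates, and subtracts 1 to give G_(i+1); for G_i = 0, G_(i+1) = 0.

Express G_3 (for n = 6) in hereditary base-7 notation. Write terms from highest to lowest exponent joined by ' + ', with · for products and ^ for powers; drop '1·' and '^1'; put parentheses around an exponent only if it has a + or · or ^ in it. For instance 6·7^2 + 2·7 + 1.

step 0: 6 = 4 + 2; sub 5 for 4: 5 + 2; = 7; G_1 = 7−1 = 6
step 1: 6 = 5 + 1; sub 6 for 5: 6 + 1; = 7; G_2 = 7−1 = 6
step 2: 6 = 6; sub 7 for 6: 7; = 7; G_3 = 7−1 = 6

6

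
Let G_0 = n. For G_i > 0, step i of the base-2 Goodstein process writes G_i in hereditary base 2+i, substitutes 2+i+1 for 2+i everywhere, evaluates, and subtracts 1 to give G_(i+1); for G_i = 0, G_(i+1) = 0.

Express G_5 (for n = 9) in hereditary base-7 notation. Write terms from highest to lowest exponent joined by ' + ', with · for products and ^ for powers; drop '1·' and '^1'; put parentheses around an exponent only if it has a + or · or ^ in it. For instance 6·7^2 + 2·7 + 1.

3·7^7 + 3·7^3 + 3·7^2 + 3·7

G_0=9  [base 2] 2^(2 + 1) + 1  →[2↦3]→  3^(3 + 1) + 1 = 82  −1 ⇒ G_1=81
G_1=81  [base 3] 3^(3 + 1)  →[3↦4]→  4^(4 + 1) = 1024  −1 ⇒ G_2=1023
G_2=1023  [base 4] 3·4^4 + 3·4^3 + 3·4^2 + 3·4 + 3  →[4↦5]→  3·5^5 + 3·5^3 + 3·5^2 + 3·5 + 3 = 9843  −1 ⇒ G_3=9842
G_3=9842  [base 5] 3·5^5 + 3·5^3 + 3·5^2 + 3·5 + 2  →[5↦6]→  3·6^6 + 3·6^3 + 3·6^2 + 3·6 + 2 = 140744  −1 ⇒ G_4=140743
G_4=140743  [base 6] 3·6^6 + 3·6^3 + 3·6^2 + 3·6 + 1  →[6↦7]→  3·7^7 + 3·7^3 + 3·7^2 + 3·7 + 1 = 2471827  −1 ⇒ G_5=2471826
G_5=2471826  [base 7] 3·7^7 + 3·7^3 + 3·7^2 + 3·7  →[7↦8]→  3·8^8 + 3·8^3 + 3·8^2 + 3·8 = 50333400  −1 ⇒ G_6=50333399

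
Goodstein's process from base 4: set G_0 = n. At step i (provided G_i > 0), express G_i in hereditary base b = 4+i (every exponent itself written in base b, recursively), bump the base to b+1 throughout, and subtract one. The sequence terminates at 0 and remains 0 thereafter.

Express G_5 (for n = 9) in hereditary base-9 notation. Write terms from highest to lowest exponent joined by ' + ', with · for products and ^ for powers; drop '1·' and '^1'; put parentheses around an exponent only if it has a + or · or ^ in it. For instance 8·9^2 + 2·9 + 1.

9 + 2

[0] 9 ≡ 2·4 + 1 (base 4). Lift 5: 11. −1: 10.
[1] 10 ≡ 2·5 (base 5). Lift 6: 12. −1: 11.
[2] 11 ≡ 6 + 5 (base 6). Lift 7: 12. −1: 11.
[3] 11 ≡ 7 + 4 (base 7). Lift 8: 12. −1: 11.
[4] 11 ≡ 8 + 3 (base 8). Lift 9: 12. −1: 11.
[5] 11 ≡ 9 + 2 (base 9). Lift 10: 12. −1: 11.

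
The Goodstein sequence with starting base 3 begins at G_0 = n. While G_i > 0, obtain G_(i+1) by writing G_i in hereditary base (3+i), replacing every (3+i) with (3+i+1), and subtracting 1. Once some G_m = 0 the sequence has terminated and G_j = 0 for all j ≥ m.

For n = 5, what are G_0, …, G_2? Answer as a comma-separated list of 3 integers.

i=0: 5 = 3 + 2 (b=3); 3→4: 4 + 2 = 6; 6−1 = 5
i=1: 5 = 4 + 1 (b=4); 4→5: 5 + 1 = 6; 6−1 = 5

5, 5, 5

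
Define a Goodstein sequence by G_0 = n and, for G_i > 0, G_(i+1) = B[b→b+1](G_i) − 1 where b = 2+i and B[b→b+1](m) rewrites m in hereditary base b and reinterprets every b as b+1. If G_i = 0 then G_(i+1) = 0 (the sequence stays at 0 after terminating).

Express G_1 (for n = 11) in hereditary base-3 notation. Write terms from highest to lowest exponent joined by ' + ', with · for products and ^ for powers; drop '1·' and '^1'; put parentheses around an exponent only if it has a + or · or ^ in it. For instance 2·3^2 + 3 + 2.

base 2: 11 = 2^(2 + 1) + 2 + 1; at 3: 3^(3 + 1) + 3 + 1 = 85; next = 84
base 3: 84 = 3^(3 + 1) + 3; at 4: 4^(4 + 1) + 4 = 1028; next = 1027

3^(3 + 1) + 3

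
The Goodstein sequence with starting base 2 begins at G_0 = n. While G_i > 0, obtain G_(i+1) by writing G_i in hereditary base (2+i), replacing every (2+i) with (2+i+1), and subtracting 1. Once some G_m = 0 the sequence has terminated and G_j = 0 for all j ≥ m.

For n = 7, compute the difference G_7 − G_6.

20888664

base 2: 7 = 2^2 + 2 + 1; at 3: 3^3 + 3 + 1 = 31; next = 30
base 3: 30 = 3^3 + 3; at 4: 4^4 + 4 = 260; next = 259
base 4: 259 = 4^4 + 3; at 5: 5^5 + 3 = 3128; next = 3127
base 5: 3127 = 5^5 + 2; at 6: 6^6 + 2 = 46658; next = 46657
base 6: 46657 = 6^6 + 1; at 7: 7^7 + 1 = 823544; next = 823543
base 7: 823543 = 7^7; at 8: 8^8 = 16777216; next = 16777215
base 8: 16777215 = 7·8^7 + 7·8^6 + 7·8^5 + 7·8^4 + 7·8^3 + 7·8^2 + 7·8 + 7; at 9: 7·9^7 + 7·9^6 + 7·9^5 + 7·9^4 + 7·9^3 + 7·9^2 + 7·9 + 7 = 37665880; next = 37665879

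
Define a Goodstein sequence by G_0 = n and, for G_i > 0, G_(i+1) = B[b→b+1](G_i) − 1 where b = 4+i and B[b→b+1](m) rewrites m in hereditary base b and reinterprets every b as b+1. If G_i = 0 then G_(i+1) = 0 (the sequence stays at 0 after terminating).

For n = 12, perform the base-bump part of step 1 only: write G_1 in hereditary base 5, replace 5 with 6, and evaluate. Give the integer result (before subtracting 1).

12 —HB4→ 3·4 —bump→ 3·5 = 15 —(−1)→ 14
14 —HB5→ 2·5 + 4 —bump→ 2·6 + 4 = 16 —(−1)→ 15

16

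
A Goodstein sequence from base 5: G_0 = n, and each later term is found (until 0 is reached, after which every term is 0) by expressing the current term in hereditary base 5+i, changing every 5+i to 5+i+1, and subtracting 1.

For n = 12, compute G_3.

15

12 —HB5→ 2·5 + 2 —bump→ 2·6 + 2 = 14 —(−1)→ 13
13 —HB6→ 2·6 + 1 —bump→ 2·7 + 1 = 15 —(−1)→ 14
14 —HB7→ 2·7 —bump→ 2·8 = 16 —(−1)→ 15
15 —HB8→ 8 + 7 —bump→ 9 + 7 = 16 —(−1)→ 15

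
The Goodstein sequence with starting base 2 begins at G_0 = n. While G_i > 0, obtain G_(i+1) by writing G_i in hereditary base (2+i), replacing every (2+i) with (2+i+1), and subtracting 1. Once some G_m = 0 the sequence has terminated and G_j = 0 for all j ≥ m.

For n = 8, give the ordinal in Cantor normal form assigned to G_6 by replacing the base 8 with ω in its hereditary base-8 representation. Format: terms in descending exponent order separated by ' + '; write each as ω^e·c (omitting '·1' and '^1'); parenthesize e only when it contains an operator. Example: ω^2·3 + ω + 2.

base 2: 8 = 2^(2 + 1); at 3: 3^(3 + 1) = 81; next = 80
base 3: 80 = 2·3^3 + 2·3^2 + 2·3 + 2; at 4: 2·4^4 + 2·4^2 + 2·4 + 2 = 554; next = 553
base 4: 553 = 2·4^4 + 2·4^2 + 2·4 + 1; at 5: 2·5^5 + 2·5^2 + 2·5 + 1 = 6311; next = 6310
base 5: 6310 = 2·5^5 + 2·5^2 + 2·5; at 6: 2·6^6 + 2·6^2 + 2·6 = 93396; next = 93395
base 6: 93395 = 2·6^6 + 2·6^2 + 6 + 5; at 7: 2·7^7 + 2·7^2 + 7 + 5 = 1647196; next = 1647195
base 7: 1647195 = 2·7^7 + 2·7^2 + 7 + 4; at 8: 2·8^8 + 2·8^2 + 8 + 4 = 33554572; next = 33554571
base 8: 33554571 = 2·8^8 + 2·8^2 + 8 + 3; at 9: 2·9^9 + 2·9^2 + 9 + 3 = 774841152; next = 774841151

ω^ω·2 + ω^2·2 + ω + 3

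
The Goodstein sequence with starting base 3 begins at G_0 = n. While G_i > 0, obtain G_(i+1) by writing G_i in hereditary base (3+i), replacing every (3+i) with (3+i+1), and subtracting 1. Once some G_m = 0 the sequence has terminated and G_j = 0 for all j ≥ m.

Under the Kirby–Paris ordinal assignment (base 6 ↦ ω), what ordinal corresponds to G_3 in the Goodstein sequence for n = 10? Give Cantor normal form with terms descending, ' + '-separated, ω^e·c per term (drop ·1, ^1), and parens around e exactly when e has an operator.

10 —HB3→ 3^2 + 1 —bump→ 4^2 + 1 = 17 —(−1)→ 16
16 —HB4→ 4^2 —bump→ 5^2 = 25 —(−1)→ 24
24 —HB5→ 4·5 + 4 —bump→ 4·6 + 4 = 28 —(−1)→ 27
27 —HB6→ 4·6 + 3 —bump→ 4·7 + 3 = 31 —(−1)→ 30

ω·4 + 3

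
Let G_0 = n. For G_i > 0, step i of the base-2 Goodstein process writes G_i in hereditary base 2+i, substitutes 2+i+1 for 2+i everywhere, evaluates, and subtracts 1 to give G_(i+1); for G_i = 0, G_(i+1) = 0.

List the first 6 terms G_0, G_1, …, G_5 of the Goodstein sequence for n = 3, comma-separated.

3, 3, 3, 2, 1, 0

[0] 3 ≡ 2 + 1 (base 2). Lift 3: 4. −1: 3.
[1] 3 ≡ 3 (base 3). Lift 4: 4. −1: 3.
[2] 3 ≡ 3 (base 4). Lift 5: 3. −1: 2.
[3] 2 ≡ 2 (base 5). Lift 6: 2. −1: 1.
[4] 1 ≡ 1 (base 6). Lift 7: 1. −1: 0.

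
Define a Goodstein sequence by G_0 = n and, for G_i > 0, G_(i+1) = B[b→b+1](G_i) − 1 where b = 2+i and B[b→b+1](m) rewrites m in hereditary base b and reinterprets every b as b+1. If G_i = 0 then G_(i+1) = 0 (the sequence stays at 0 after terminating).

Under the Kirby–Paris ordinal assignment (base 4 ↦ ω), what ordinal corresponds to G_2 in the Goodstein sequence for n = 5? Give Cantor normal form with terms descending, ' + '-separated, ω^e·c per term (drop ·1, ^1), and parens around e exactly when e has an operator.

G_0 = 5. HB_2(5) = 2^2 + 1. Bump = 28. G_1 = 27.
G_1 = 27. HB_3(27) = 3^3. Bump = 256. G_2 = 255.
G_2 = 255. HB_4(255) = 3·4^3 + 3·4^2 + 3·4 + 3. Bump = 468. G_3 = 467.

ω^3·3 + ω^2·3 + ω·3 + 3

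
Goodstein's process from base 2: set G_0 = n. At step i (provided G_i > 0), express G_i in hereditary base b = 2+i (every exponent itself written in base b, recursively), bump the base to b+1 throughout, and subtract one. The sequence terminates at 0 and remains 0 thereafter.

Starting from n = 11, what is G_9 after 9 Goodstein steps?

[0] 11 ≡ 2^(2 + 1) + 2 + 1 (base 2). Lift 3: 85. −1: 84.
[1] 84 ≡ 3^(3 + 1) + 3 (base 3). Lift 4: 1028. −1: 1027.
[2] 1027 ≡ 4^(4 + 1) + 3 (base 4). Lift 5: 15628. −1: 15627.
[3] 15627 ≡ 5^(5 + 1) + 2 (base 5). Lift 6: 279938. −1: 279937.
[4] 279937 ≡ 6^(6 + 1) + 1 (base 6). Lift 7: 5764802. −1: 5764801.
[5] 5764801 ≡ 7^(7 + 1) (base 7). Lift 8: 134217728. −1: 134217727.
[6] 134217727 ≡ 7·8^8 + 7·8^7 + 7·8^6 + 7·8^5 + 7·8^4 + 7·8^3 + 7·8^2 + 7·8 + 7 (base 8). Lift 9: 2749609303. −1: 2749609302.
[7] 2749609302 ≡ 7·9^9 + 7·9^7 + 7·9^6 + 7·9^5 + 7·9^4 + 7·9^3 + 7·9^2 + 7·9 + 6 (base 9). Lift 10: 70077777776. −1: 70077777775.
[8] 70077777775 ≡ 7·10^10 + 7·10^7 + 7·10^6 + 7·10^5 + 7·10^4 + 7·10^3 + 7·10^2 + 7·10 + 5 (base 10). Lift 11: 1997331745491. −1: 1997331745490.

1997331745490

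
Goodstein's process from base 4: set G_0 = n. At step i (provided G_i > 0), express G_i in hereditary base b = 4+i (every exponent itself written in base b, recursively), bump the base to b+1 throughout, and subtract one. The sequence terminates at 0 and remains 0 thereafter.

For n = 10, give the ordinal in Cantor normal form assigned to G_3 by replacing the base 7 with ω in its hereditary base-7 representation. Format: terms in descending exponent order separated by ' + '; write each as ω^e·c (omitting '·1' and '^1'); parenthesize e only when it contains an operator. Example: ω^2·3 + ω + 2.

ω + 6

G_0=10  [base 4] 2·4 + 2  →[4↦5]→  2·5 + 2 = 12  −1 ⇒ G_1=11
G_1=11  [base 5] 2·5 + 1  →[5↦6]→  2·6 + 1 = 13  −1 ⇒ G_2=12
G_2=12  [base 6] 2·6  →[6↦7]→  2·7 = 14  −1 ⇒ G_3=13
G_3=13  [base 7] 7 + 6  →[7↦8]→  8 + 6 = 14  −1 ⇒ G_4=13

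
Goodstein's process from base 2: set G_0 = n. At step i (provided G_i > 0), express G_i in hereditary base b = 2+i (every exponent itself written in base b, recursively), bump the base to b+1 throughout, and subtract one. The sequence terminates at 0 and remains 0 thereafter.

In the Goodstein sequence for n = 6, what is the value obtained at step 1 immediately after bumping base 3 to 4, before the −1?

6 —HB2→ 2^2 + 2 —bump→ 3^3 + 3 = 30 —(−1)→ 29
29 —HB3→ 3^3 + 2 —bump→ 4^4 + 2 = 258 —(−1)→ 257

258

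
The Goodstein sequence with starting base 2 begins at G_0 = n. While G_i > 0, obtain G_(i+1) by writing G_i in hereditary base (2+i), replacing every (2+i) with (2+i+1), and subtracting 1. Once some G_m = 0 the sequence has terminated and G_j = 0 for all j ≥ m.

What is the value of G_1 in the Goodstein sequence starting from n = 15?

15 —HB2→ 2^(2 + 1) + 2^2 + 2 + 1 —bump→ 3^(3 + 1) + 3^3 + 3 + 1 = 112 —(−1)→ 111
111 —HB3→ 3^(3 + 1) + 3^3 + 3 —bump→ 4^(4 + 1) + 4^4 + 4 = 1284 —(−1)→ 1283

111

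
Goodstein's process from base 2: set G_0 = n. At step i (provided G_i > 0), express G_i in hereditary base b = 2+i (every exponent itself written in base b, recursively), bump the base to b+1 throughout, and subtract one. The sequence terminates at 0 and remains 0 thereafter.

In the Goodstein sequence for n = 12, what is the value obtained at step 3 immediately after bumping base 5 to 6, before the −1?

280020

i=0: 12 = 2^(2 + 1) + 2^2 (b=2); 2→3: 3^(3 + 1) + 3^3 = 108; 108−1 = 107
i=1: 107 = 3^(3 + 1) + 2·3^2 + 2·3 + 2 (b=3); 3→4: 4^(4 + 1) + 2·4^2 + 2·4 + 2 = 1066; 1066−1 = 1065
i=2: 1065 = 4^(4 + 1) + 2·4^2 + 2·4 + 1 (b=4); 4→5: 5^(5 + 1) + 2·5^2 + 2·5 + 1 = 15686; 15686−1 = 15685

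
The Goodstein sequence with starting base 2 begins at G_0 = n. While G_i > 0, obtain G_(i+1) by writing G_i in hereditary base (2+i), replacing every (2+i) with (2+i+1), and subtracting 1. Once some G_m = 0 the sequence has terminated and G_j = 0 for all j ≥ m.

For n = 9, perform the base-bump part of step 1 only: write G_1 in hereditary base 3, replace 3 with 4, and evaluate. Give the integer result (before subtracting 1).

9 —HB2→ 2^(2 + 1) + 1 —bump→ 3^(3 + 1) + 1 = 82 —(−1)→ 81
81 —HB3→ 3^(3 + 1) —bump→ 4^(4 + 1) = 1024 —(−1)→ 1023

1024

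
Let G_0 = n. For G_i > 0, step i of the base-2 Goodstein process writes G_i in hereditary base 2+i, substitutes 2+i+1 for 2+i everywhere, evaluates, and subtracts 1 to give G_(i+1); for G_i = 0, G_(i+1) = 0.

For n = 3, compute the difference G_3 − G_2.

-1

G_0=3  [base 2] 2 + 1  →[2↦3]→  3 + 1 = 4  −1 ⇒ G_1=3
G_1=3  [base 3] 3  →[3↦4]→  4 = 4  −1 ⇒ G_2=3
G_2=3  [base 4] 3  →[4↦5]→  3 = 3  −1 ⇒ G_3=2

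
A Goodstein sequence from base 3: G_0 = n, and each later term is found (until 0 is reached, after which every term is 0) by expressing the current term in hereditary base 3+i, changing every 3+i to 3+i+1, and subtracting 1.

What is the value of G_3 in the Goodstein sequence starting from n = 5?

step 0: 5 = 3 + 2; sub 4 for 3: 4 + 2; = 6; G_1 = 6−1 = 5
step 1: 5 = 4 + 1; sub 5 for 4: 5 + 1; = 6; G_2 = 6−1 = 5
step 2: 5 = 5; sub 6 for 5: 6; = 6; G_3 = 6−1 = 5
step 3: 5 = 5; sub 7 for 6: 5; = 5; G_4 = 5−1 = 4

5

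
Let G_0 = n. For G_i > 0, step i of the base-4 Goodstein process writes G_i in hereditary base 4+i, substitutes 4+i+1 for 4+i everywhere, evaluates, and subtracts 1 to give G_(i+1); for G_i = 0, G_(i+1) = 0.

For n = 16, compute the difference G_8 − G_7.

(0) 16|_4 = 4^2 ↦ 5^2|_5 = 25 ⇒ 24
(1) 24|_5 = 4·5 + 4 ↦ 4·6 + 4|_6 = 28 ⇒ 27
(2) 27|_6 = 4·6 + 3 ↦ 4·7 + 3|_7 = 31 ⇒ 30
(3) 30|_7 = 4·7 + 2 ↦ 4·8 + 2|_8 = 34 ⇒ 33
(4) 33|_8 = 4·8 + 1 ↦ 4·9 + 1|_9 = 37 ⇒ 36
(5) 36|_9 = 4·9 ↦ 4·10|_10 = 40 ⇒ 39
(6) 39|_10 = 3·10 + 9 ↦ 3·11 + 9|_11 = 42 ⇒ 41
(7) 41|_11 = 3·11 + 8 ↦ 3·12 + 8|_12 = 44 ⇒ 43

2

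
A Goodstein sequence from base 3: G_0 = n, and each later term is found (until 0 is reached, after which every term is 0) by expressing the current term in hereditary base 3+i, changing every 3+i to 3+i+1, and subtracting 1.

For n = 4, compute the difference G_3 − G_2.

[0] 4 ≡ 3 + 1 (base 3). Lift 4: 5. −1: 4.
[1] 4 ≡ 4 (base 4). Lift 5: 5. −1: 4.
[2] 4 ≡ 4 (base 5). Lift 6: 4. −1: 3.

-1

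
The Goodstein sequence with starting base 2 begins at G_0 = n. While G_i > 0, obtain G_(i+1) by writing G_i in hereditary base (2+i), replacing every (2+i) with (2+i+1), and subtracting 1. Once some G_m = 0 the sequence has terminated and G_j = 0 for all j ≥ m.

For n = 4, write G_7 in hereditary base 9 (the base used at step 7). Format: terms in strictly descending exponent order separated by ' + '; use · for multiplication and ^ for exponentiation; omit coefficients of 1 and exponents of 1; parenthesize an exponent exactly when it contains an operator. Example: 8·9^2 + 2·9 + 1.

[0] 4 ≡ 2^2 (base 2). Lift 3: 27. −1: 26.
[1] 26 ≡ 2·3^2 + 2·3 + 2 (base 3). Lift 4: 42. −1: 41.
[2] 41 ≡ 2·4^2 + 2·4 + 1 (base 4). Lift 5: 61. −1: 60.
[3] 60 ≡ 2·5^2 + 2·5 (base 5). Lift 6: 84. −1: 83.
[4] 83 ≡ 2·6^2 + 6 + 5 (base 6). Lift 7: 110. −1: 109.
[5] 109 ≡ 2·7^2 + 7 + 4 (base 7). Lift 8: 140. −1: 139.
[6] 139 ≡ 2·8^2 + 8 + 3 (base 8). Lift 9: 174. −1: 173.
[7] 173 ≡ 2·9^2 + 9 + 2 (base 9). Lift 10: 212. −1: 211.

2·9^2 + 9 + 2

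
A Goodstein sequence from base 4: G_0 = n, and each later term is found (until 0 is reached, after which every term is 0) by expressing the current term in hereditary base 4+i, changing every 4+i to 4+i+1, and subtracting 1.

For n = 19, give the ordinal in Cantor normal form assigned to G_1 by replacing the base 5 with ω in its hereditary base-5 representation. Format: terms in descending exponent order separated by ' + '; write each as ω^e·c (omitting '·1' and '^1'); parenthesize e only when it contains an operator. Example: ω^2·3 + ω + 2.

step 0: 19 = 4^2 + 3; sub 5 for 4: 5^2 + 3; = 28; G_1 = 28−1 = 27
step 1: 27 = 5^2 + 2; sub 6 for 5: 6^2 + 2; = 38; G_2 = 38−1 = 37

ω^2 + 2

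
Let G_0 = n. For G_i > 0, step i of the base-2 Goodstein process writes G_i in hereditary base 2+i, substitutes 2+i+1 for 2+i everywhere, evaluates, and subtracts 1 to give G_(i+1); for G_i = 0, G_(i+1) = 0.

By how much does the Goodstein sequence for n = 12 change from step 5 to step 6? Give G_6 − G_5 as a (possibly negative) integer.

12 —HB2→ 2^(2 + 1) + 2^2 —bump→ 3^(3 + 1) + 3^3 = 108 —(−1)→ 107
107 —HB3→ 3^(3 + 1) + 2·3^2 + 2·3 + 2 —bump→ 4^(4 + 1) + 2·4^2 + 2·4 + 2 = 1066 —(−1)→ 1065
1065 —HB4→ 4^(4 + 1) + 2·4^2 + 2·4 + 1 —bump→ 5^(5 + 1) + 2·5^2 + 2·5 + 1 = 15686 —(−1)→ 15685
15685 —HB5→ 5^(5 + 1) + 2·5^2 + 2·5 —bump→ 6^(6 + 1) + 2·6^2 + 2·6 = 280020 —(−1)→ 280019
280019 —HB6→ 6^(6 + 1) + 2·6^2 + 6 + 5 —bump→ 7^(7 + 1) + 2·7^2 + 7 + 5 = 5764911 —(−1)→ 5764910
5764910 —HB7→ 7^(7 + 1) + 2·7^2 + 7 + 4 —bump→ 8^(8 + 1) + 2·8^2 + 8 + 4 = 134217868 —(−1)→ 134217867

128452957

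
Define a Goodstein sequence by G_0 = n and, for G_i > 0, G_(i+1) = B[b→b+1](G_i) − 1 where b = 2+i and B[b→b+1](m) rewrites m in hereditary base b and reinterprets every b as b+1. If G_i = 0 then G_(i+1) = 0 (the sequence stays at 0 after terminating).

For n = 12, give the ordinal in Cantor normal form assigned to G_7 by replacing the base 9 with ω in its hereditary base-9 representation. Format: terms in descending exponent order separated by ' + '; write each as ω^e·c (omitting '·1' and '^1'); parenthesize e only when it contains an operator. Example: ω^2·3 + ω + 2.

G_0=12  [base 2] 2^(2 + 1) + 2^2  →[2↦3]→  3^(3 + 1) + 3^3 = 108  −1 ⇒ G_1=107
G_1=107  [base 3] 3^(3 + 1) + 2·3^2 + 2·3 + 2  →[3↦4]→  4^(4 + 1) + 2·4^2 + 2·4 + 2 = 1066  −1 ⇒ G_2=1065
G_2=1065  [base 4] 4^(4 + 1) + 2·4^2 + 2·4 + 1  →[4↦5]→  5^(5 + 1) + 2·5^2 + 2·5 + 1 = 15686  −1 ⇒ G_3=15685
G_3=15685  [base 5] 5^(5 + 1) + 2·5^2 + 2·5  →[5↦6]→  6^(6 + 1) + 2·6^2 + 2·6 = 280020  −1 ⇒ G_4=280019
G_4=280019  [base 6] 6^(6 + 1) + 2·6^2 + 6 + 5  →[6↦7]→  7^(7 + 1) + 2·7^2 + 7 + 5 = 5764911  −1 ⇒ G_5=5764910
G_5=5764910  [base 7] 7^(7 + 1) + 2·7^2 + 7 + 4  →[7↦8]→  8^(8 + 1) + 2·8^2 + 8 + 4 = 134217868  −1 ⇒ G_6=134217867
G_6=134217867  [base 8] 8^(8 + 1) + 2·8^2 + 8 + 3  →[8↦9]→  9^(9 + 1) + 2·9^2 + 9 + 3 = 3486784575  −1 ⇒ G_7=3486784574
G_7=3486784574  [base 9] 9^(9 + 1) + 2·9^2 + 9 + 2  →[9↦10]→  10^(10 + 1) + 2·10^2 + 10 + 2 = 100000000212  −1 ⇒ G_8=100000000211

ω^(ω + 1) + ω^2·2 + ω + 2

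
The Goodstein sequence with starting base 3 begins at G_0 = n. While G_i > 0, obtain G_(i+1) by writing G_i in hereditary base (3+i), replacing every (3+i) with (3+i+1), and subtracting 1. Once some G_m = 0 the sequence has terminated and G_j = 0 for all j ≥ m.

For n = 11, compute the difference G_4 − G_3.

i=0: 11 = 3^2 + 2 (b=3); 3→4: 4^2 + 2 = 18; 18−1 = 17
i=1: 17 = 4^2 + 1 (b=4); 4→5: 5^2 + 1 = 26; 26−1 = 25
i=2: 25 = 5^2 (b=5); 5→6: 6^2 = 36; 36−1 = 35
i=3: 35 = 5·6 + 5 (b=6); 6→7: 5·7 + 5 = 40; 40−1 = 39

4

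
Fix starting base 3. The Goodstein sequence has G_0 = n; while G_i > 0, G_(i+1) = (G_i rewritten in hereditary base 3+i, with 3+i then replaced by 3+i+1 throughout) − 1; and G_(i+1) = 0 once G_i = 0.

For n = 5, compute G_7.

1

5 —HB3→ 3 + 2 —bump→ 4 + 2 = 6 —(−1)→ 5
5 —HB4→ 4 + 1 —bump→ 5 + 1 = 6 —(−1)→ 5
5 —HB5→ 5 —bump→ 6 = 6 —(−1)→ 5
5 —HB6→ 5 —bump→ 5 = 5 —(−1)→ 4
4 —HB7→ 4 —bump→ 4 = 4 —(−1)→ 3
3 —HB8→ 3 —bump→ 3 = 3 —(−1)→ 2
2 —HB9→ 2 —bump→ 2 = 2 —(−1)→ 1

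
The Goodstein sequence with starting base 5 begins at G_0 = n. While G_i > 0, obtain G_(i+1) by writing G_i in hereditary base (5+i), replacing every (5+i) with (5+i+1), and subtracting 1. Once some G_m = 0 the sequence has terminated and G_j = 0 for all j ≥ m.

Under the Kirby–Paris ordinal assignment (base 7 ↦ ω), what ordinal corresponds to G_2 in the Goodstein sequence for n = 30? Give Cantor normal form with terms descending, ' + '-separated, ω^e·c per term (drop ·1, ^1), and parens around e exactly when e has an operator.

ω^2 + 4

G_0 = 30. HB_5(30) = 5^2 + 5. Bump = 42. G_1 = 41.
G_1 = 41. HB_6(41) = 6^2 + 5. Bump = 54. G_2 = 53.
G_2 = 53. HB_7(53) = 7^2 + 4. Bump = 68. G_3 = 67.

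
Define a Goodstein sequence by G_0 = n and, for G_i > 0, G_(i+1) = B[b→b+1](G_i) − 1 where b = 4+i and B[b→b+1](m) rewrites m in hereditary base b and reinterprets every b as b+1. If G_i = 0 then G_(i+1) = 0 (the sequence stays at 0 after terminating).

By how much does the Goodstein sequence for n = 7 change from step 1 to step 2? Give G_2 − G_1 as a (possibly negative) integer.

base 4: 7 = 4 + 3; at 5: 5 + 3 = 8; next = 7
base 5: 7 = 5 + 2; at 6: 6 + 2 = 8; next = 7

0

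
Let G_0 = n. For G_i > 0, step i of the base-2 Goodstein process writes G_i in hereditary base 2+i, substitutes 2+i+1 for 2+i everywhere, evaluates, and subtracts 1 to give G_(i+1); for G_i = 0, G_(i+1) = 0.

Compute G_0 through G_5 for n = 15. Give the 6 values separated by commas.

15, 111, 1283, 18752, 326593, 6588344

[0] 15 ≡ 2^(2 + 1) + 2^2 + 2 + 1 (base 2). Lift 3: 112. −1: 111.
[1] 111 ≡ 3^(3 + 1) + 3^3 + 3 (base 3). Lift 4: 1284. −1: 1283.
[2] 1283 ≡ 4^(4 + 1) + 4^4 + 3 (base 4). Lift 5: 18753. −1: 18752.
[3] 18752 ≡ 5^(5 + 1) + 5^5 + 2 (base 5). Lift 6: 326594. −1: 326593.
[4] 326593 ≡ 6^(6 + 1) + 6^6 + 1 (base 6). Lift 7: 6588345. −1: 6588344.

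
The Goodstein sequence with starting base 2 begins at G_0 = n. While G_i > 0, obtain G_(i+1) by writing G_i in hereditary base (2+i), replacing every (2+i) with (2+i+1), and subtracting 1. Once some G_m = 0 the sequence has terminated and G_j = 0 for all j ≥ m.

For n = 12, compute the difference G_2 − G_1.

i=0: 12 = 2^(2 + 1) + 2^2 (b=2); 2→3: 3^(3 + 1) + 3^3 = 108; 108−1 = 107
i=1: 107 = 3^(3 + 1) + 2·3^2 + 2·3 + 2 (b=3); 3→4: 4^(4 + 1) + 2·4^2 + 2·4 + 2 = 1066; 1066−1 = 1065

958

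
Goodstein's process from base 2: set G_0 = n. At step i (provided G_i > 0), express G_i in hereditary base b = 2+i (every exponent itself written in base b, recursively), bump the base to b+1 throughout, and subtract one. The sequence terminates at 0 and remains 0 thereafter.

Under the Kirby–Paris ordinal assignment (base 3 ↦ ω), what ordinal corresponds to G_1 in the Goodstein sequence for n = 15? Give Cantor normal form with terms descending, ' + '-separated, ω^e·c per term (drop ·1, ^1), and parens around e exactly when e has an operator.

ω^(ω + 1) + ω^ω + ω

i=0: 15 = 2^(2 + 1) + 2^2 + 2 + 1 (b=2); 2→3: 3^(3 + 1) + 3^3 + 3 + 1 = 112; 112−1 = 111
i=1: 111 = 3^(3 + 1) + 3^3 + 3 (b=3); 3→4: 4^(4 + 1) + 4^4 + 4 = 1284; 1284−1 = 1283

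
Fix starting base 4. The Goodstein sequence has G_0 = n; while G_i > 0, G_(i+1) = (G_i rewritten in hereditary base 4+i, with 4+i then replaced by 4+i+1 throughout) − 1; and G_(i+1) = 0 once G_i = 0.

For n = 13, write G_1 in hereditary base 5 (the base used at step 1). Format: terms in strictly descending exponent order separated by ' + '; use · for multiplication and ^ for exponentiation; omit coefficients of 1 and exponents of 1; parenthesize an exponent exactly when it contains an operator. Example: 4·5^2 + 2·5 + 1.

3·5

step 0: 13 = 3·4 + 1; sub 5 for 4: 3·5 + 1; = 16; G_1 = 16−1 = 15
step 1: 15 = 3·5; sub 6 for 5: 3·6; = 18; G_2 = 18−1 = 17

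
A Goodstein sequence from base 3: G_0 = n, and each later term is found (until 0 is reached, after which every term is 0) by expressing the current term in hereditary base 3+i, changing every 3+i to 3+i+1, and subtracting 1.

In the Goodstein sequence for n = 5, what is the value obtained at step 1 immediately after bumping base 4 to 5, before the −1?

6

G_0=5  [base 3] 3 + 2  →[3↦4]→  4 + 2 = 6  −1 ⇒ G_1=5
G_1=5  [base 4] 4 + 1  →[4↦5]→  5 + 1 = 6  −1 ⇒ G_2=5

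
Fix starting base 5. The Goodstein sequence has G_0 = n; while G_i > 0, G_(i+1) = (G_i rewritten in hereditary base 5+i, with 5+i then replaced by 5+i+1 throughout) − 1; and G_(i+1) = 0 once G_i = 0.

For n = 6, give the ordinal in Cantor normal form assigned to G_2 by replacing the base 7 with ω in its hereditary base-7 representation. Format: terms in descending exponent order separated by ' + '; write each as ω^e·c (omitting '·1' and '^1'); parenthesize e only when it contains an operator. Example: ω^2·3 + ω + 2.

6

base 5: 6 = 5 + 1; at 6: 6 + 1 = 7; next = 6
base 6: 6 = 6; at 7: 7 = 7; next = 6
base 7: 6 = 6; at 8: 6 = 6; next = 5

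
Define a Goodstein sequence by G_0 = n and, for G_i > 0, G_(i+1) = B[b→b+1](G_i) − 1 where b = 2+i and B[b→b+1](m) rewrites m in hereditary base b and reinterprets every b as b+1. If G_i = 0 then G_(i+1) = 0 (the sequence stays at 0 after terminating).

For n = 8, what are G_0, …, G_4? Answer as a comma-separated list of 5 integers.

8, 80, 553, 6310, 93395

step 0: 8 = 2^(2 + 1); sub 3 for 2: 3^(3 + 1); = 81; G_1 = 81−1 = 80
step 1: 80 = 2·3^3 + 2·3^2 + 2·3 + 2; sub 4 for 3: 2·4^4 + 2·4^2 + 2·4 + 2; = 554; G_2 = 554−1 = 553
step 2: 553 = 2·4^4 + 2·4^2 + 2·4 + 1; sub 5 for 4: 2·5^5 + 2·5^2 + 2·5 + 1; = 6311; G_3 = 6311−1 = 6310
step 3: 6310 = 2·5^5 + 2·5^2 + 2·5; sub 6 for 5: 2·6^6 + 2·6^2 + 2·6; = 93396; G_4 = 93396−1 = 93395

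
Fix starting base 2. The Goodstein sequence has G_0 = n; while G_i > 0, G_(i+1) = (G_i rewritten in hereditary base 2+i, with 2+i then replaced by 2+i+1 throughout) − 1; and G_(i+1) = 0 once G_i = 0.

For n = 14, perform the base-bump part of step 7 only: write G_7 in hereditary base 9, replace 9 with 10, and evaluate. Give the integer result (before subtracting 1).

G_0 = 14. HB_2(14) = 2^(2 + 1) + 2^2 + 2. Bump = 111. G_1 = 110.
G_1 = 110. HB_3(110) = 3^(3 + 1) + 3^3 + 2. Bump = 1282. G_2 = 1281.
G_2 = 1281. HB_4(1281) = 4^(4 + 1) + 4^4 + 1. Bump = 18751. G_3 = 18750.
G_3 = 18750. HB_5(18750) = 5^(5 + 1) + 5^5. Bump = 326592. G_4 = 326591.
G_4 = 326591. HB_6(326591) = 6^(6 + 1) + 5·6^5 + 5·6^4 + 5·6^3 + 5·6^2 + 5·6 + 5. Bump = 5862841. G_5 = 5862840.
G_5 = 5862840. HB_7(5862840) = 7^(7 + 1) + 5·7^5 + 5·7^4 + 5·7^3 + 5·7^2 + 5·7 + 4. Bump = 134404972. G_6 = 134404971.
G_6 = 134404971. HB_8(134404971) = 8^(8 + 1) + 5·8^5 + 5·8^4 + 5·8^3 + 5·8^2 + 5·8 + 3. Bump = 3487116549. G_7 = 3487116548.
G_7 = 3487116548. HB_9(3487116548) = 9^(9 + 1) + 5·9^5 + 5·9^4 + 5·9^3 + 5·9^2 + 5·9 + 2. Bump = 100000555552. G_8 = 100000555551.

100000555552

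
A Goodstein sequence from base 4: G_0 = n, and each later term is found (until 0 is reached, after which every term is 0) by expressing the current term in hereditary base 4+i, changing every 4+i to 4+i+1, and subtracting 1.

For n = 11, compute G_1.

(0) 11|_4 = 2·4 + 3 ↦ 2·5 + 3|_5 = 13 ⇒ 12
(1) 12|_5 = 2·5 + 2 ↦ 2·6 + 2|_6 = 14 ⇒ 13

12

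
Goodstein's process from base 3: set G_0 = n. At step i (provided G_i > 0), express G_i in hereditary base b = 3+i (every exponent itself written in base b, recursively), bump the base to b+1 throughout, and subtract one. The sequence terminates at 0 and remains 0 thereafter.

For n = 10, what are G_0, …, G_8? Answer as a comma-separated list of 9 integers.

G_0 = 10. HB_3(10) = 3^2 + 1. Bump = 17. G_1 = 16.
G_1 = 16. HB_4(16) = 4^2. Bump = 25. G_2 = 24.
G_2 = 24. HB_5(24) = 4·5 + 4. Bump = 28. G_3 = 27.
G_3 = 27. HB_6(27) = 4·6 + 3. Bump = 31. G_4 = 30.
G_4 = 30. HB_7(30) = 4·7 + 2. Bump = 34. G_5 = 33.
G_5 = 33. HB_8(33) = 4·8 + 1. Bump = 37. G_6 = 36.
G_6 = 36. HB_9(36) = 4·9. Bump = 40. G_7 = 39.
G_7 = 39. HB_10(39) = 3·10 + 9. Bump = 42. G_8 = 41.

10, 16, 24, 27, 30, 33, 36, 39, 41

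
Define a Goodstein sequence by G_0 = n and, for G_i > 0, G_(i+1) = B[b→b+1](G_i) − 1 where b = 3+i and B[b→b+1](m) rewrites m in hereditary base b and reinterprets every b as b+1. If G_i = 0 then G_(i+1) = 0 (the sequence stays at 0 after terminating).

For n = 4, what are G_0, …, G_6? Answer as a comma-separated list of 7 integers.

base 3: 4 = 3 + 1; at 4: 4 + 1 = 5; next = 4
base 4: 4 = 4; at 5: 5 = 5; next = 4
base 5: 4 = 4; at 6: 4 = 4; next = 3
base 6: 3 = 3; at 7: 3 = 3; next = 2
base 7: 2 = 2; at 8: 2 = 2; next = 1
base 8: 1 = 1; at 9: 1 = 1; next = 0

4, 4, 4, 3, 2, 1, 0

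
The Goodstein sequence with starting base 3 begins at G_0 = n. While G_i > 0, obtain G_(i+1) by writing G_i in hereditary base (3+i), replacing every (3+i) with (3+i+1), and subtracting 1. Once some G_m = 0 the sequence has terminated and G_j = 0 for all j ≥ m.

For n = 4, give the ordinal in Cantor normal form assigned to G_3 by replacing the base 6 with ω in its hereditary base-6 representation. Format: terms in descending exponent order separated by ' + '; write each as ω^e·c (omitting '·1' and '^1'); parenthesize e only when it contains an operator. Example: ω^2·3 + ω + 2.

step 0: 4 = 3 + 1; sub 4 for 3: 4 + 1; = 5; G_1 = 5−1 = 4
step 1: 4 = 4; sub 5 for 4: 5; = 5; G_2 = 5−1 = 4
step 2: 4 = 4; sub 6 for 5: 4; = 4; G_3 = 4−1 = 3
step 3: 3 = 3; sub 7 for 6: 3; = 3; G_4 = 3−1 = 2

3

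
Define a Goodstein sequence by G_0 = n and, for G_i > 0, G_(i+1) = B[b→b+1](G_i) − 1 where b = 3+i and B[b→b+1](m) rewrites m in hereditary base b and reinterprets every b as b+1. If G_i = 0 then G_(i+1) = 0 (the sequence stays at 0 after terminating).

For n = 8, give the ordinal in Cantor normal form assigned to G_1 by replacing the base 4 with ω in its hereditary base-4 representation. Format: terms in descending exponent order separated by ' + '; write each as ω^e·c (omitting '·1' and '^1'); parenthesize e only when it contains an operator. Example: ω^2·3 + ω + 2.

ω·2 + 1

i=0: 8 = 2·3 + 2 (b=3); 3→4: 2·4 + 2 = 10; 10−1 = 9
i=1: 9 = 2·4 + 1 (b=4); 4→5: 2·5 + 1 = 11; 11−1 = 10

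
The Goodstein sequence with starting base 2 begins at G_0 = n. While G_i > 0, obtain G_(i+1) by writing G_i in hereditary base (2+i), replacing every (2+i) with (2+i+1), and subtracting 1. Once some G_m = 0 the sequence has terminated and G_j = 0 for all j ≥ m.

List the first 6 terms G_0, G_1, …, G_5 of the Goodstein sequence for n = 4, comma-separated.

4, 26, 41, 60, 83, 109

[0] 4 ≡ 2^2 (base 2). Lift 3: 27. −1: 26.
[1] 26 ≡ 2·3^2 + 2·3 + 2 (base 3). Lift 4: 42. −1: 41.
[2] 41 ≡ 2·4^2 + 2·4 + 1 (base 4). Lift 5: 61. −1: 60.
[3] 60 ≡ 2·5^2 + 2·5 (base 5). Lift 6: 84. −1: 83.
[4] 83 ≡ 2·6^2 + 6 + 5 (base 6). Lift 7: 110. −1: 109.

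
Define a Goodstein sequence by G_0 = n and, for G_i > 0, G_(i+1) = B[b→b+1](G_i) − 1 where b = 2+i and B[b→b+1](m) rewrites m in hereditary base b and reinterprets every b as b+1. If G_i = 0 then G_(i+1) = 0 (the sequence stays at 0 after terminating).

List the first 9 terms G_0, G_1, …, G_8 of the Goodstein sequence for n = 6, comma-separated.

6, 29, 257, 3125, 46655, 98039, 187243, 332147, 555551

step 0: 6 = 2^2 + 2; sub 3 for 2: 3^3 + 3; = 30; G_1 = 30−1 = 29
step 1: 29 = 3^3 + 2; sub 4 for 3: 4^4 + 2; = 258; G_2 = 258−1 = 257
step 2: 257 = 4^4 + 1; sub 5 for 4: 5^5 + 1; = 3126; G_3 = 3126−1 = 3125
step 3: 3125 = 5^5; sub 6 for 5: 6^6; = 46656; G_4 = 46656−1 = 46655
step 4: 46655 = 5·6^5 + 5·6^4 + 5·6^3 + 5·6^2 + 5·6 + 5; sub 7 for 6: 5·7^5 + 5·7^4 + 5·7^3 + 5·7^2 + 5·7 + 5; = 98040; G_5 = 98040−1 = 98039
step 5: 98039 = 5·7^5 + 5·7^4 + 5·7^3 + 5·7^2 + 5·7 + 4; sub 8 for 7: 5·8^5 + 5·8^4 + 5·8^3 + 5·8^2 + 5·8 + 4; = 187244; G_6 = 187244−1 = 187243
step 6: 187243 = 5·8^5 + 5·8^4 + 5·8^3 + 5·8^2 + 5·8 + 3; sub 9 for 8: 5·9^5 + 5·9^4 + 5·9^3 + 5·9^2 + 5·9 + 3; = 332148; G_7 = 332148−1 = 332147
step 7: 332147 = 5·9^5 + 5·9^4 + 5·9^3 + 5·9^2 + 5·9 + 2; sub 10 for 9: 5·10^5 + 5·10^4 + 5·10^3 + 5·10^2 + 5·10 + 2; = 555552; G_8 = 555552−1 = 555551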